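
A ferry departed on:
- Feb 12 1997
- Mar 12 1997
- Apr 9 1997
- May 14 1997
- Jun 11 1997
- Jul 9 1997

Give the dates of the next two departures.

Aug 13 1997, Sep 10 1997

All dates are Wednesdays, 28, 28, 35, 28, 28 days apart.
Specifically, the 2nd Wednesday of each month.
2nd Wednesday of August 1997: Aug 13 1997.
2nd Wednesday of September 1997: Sep 10 1997.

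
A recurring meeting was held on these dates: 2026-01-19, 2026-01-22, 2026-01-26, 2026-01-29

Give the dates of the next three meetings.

2026-02-02, 2026-02-05, 2026-02-09

The gap pattern 3, 4, 3 repeats every 2 events.
These are the Mondays and Thursdays of each week.
The following Monday is 2026-02-02.
Next Thursday: 2026-02-05.
The following Monday is 2026-02-09.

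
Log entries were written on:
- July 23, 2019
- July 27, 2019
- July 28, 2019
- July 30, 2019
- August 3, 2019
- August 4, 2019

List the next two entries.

Gaps: 4, 1, 2, 4, 1 days — not constant, but cyclic with period 3.
The events fall on every Tuesday, Saturday and Sunday.
Next Tuesday: August 6, 2019.
The following Saturday is August 10, 2019.

August 6, 2019; August 10, 2019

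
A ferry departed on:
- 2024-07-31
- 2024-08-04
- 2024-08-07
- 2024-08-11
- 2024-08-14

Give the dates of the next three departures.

2024-08-18, 2024-08-21, 2024-08-25

The gap pattern 4, 3, 4, 3 repeats every 2 events.
These are the Wednesdays and Sundays of each week.
Next Sunday: 2024-08-18.
Next Wednesday: 2024-08-21.
Next Sunday: 2024-08-25.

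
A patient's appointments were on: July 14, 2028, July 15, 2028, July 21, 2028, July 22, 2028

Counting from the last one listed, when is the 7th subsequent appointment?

August 18, 2028

Every event lands on a Friday or Saturday (gaps cycle 1, 6, 1).
So the schedule is: every Friday and Saturday.
The following Friday is July 28, 2028.
Next Saturday: July 29, 2028.
Next Friday: August 4, 2028.
The following Saturday is August 5, 2028.
Next Friday: August 11, 2028.
Next Saturday: August 12, 2028.
The following Friday is August 18, 2028.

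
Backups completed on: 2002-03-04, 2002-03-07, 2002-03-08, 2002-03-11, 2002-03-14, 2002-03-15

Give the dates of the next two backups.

Every event lands on a Monday or Thursday or Friday (gaps cycle 3, 1, 3, 3, 1).
So the schedule is: every Monday, Thursday and Friday.
Next Monday: 2002-03-18.
The following Thursday is 2002-03-21.

2002-03-18, 2002-03-21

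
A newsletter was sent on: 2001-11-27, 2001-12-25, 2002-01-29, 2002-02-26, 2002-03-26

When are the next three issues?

All Tuesdays; the gaps (28, 35, 28, 28) vary with month length.
This is the last Tuesday of each month.
April 2002 ends with Tuesday 2002-04-30.
May 2002 ends with Tuesday 2002-05-28.
Last Tuesday of June 2002: 2002-06-25.

2002-04-30, 2002-05-28, 2002-06-25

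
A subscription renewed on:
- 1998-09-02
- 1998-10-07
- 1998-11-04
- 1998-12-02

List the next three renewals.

These are Wednesdays at 28- or 35-day spacing (35, 28, 28).
The pattern: 1st Wednesday of the month.
1st Wednesday of January 1999: 1999-01-06.
1st Wednesday of February 1999: 1999-02-03.
1st Wednesday of March 1999: 1999-03-03.

1999-01-06, 1999-02-03, 1999-03-03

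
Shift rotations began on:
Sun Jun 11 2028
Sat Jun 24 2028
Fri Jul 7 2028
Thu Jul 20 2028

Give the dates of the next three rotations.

Wed Aug 2 2028, Tue Aug 15 2028, Mon Aug 28 2028

Every event comes 13 days after the last (13, 13, 13).
Thu Jul 20 2028 + 13 days = Wed Aug 2 2028.
Wed Aug 2 2028 + 13 days = Tue Aug 15 2028.
Tue Aug 15 2028 + 13 days = Mon Aug 28 2028.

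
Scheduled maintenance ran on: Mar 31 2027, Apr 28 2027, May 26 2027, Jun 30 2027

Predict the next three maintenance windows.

All Wednesdays; the gaps (28, 28, 35) vary with month length.
This is the last Wednesday of each month.
July 2027 ends with Wednesday Jul 28 2027.
Last Wednesday of August 2027: Aug 25 2027.
September 2027 ends with Wednesday Sep 29 2027.

Jul 28 2027, Aug 25 2027, Sep 29 2027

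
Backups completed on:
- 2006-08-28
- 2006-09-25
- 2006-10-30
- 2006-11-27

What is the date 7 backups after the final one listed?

2007-06-25

Every date is a Monday; gaps 28, 35, 28 days.
Each is the last Monday of its month (at least one falls on the 29th or later, ruling out '4th Monday').
Last Monday of December 2006: 2006-12-25.
January 2007 ends with Monday 2007-01-29.
Last Monday of February 2007: 2007-02-26.
March 2007 ends with Monday 2007-03-26.
Last Monday of April 2007: 2007-04-30.
May 2007 ends with Monday 2007-05-28.
June 2007 ends with Monday 2007-06-25.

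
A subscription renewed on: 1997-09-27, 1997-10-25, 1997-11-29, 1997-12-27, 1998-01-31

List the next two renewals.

Every date is a Saturday; gaps 28, 35, 28, 35 days.
Each is the last Saturday of its month (at least one falls on the 29th or later, ruling out '4th Saturday').
Last Saturday of February 1998: 1998-02-28.
March 1998 ends with Saturday 1998-03-28.

1998-02-28, 1998-03-28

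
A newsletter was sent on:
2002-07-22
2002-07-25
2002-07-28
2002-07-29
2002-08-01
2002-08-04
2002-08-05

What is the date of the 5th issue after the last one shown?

2002-08-18

The gap pattern 3, 3, 1, 3, 3, 1 repeats every 3 events.
These are the Mondays, Thursdays and Sundays of each week.
Next Thursday: 2002-08-08.
The following Sunday is 2002-08-11.
Next Monday: 2002-08-12.
The following Thursday is 2002-08-15.
Next Sunday: 2002-08-18.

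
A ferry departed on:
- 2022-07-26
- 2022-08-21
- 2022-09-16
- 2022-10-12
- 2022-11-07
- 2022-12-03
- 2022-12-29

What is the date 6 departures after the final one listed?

Gaps between consecutive events: 26, 26, 26, 26, 26, 26 days — a constant 26-day interval.
2022-12-29 + 26 days = 2023-01-24.
2023-01-24 + 26 days = 2023-02-19.
2023-02-19 + 26 days = 2023-03-17.
2023-03-17 + 26 days = 2023-04-12.
2023-04-12 + 26 days = 2023-05-08.
2023-05-08 + 26 days = 2023-06-03.

2023-06-03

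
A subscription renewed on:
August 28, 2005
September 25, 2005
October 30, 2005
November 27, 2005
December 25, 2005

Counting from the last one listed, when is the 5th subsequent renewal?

These are Sundays with 28, 35, 28, 28-day gaps.
Each is the final Sunday of its month — October 30, 2005 is past the 28th, so '4th Sunday' doesn't fit.
January 2006 ends with Sunday January 29, 2006.
February 2006 ends with Sunday February 26, 2006.
Last Sunday of March 2006: March 26, 2006.
April 2006 ends with Sunday April 30, 2006.
Last Sunday of May 2006: May 28, 2006.

May 28, 2006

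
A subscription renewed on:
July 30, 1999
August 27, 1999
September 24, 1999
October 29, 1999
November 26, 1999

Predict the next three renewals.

December 31, 1999; January 28, 2000; February 25, 2000

Every date is a Friday; gaps 28, 28, 35, 28 days.
Each is the last Friday of its month (at least one falls on the 29th or later, ruling out '4th Friday').
December 1999 ends with Friday December 31, 1999.
January 2000 ends with Friday January 28, 2000.
Last Friday of February 2000: February 25, 2000.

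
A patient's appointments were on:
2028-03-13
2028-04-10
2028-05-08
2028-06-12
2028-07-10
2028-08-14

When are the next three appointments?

2028-09-11, 2028-10-09, 2028-11-13

Gaps: 28, 28, 35, 28, 35 days — a mix of 28 and 35. Every date is a Monday.
Each is the 2nd Monday of its month.
September 2028 — 2nd Monday is 2028-09-11.
2nd Monday of October 2028: 2028-10-09.
2nd Monday of November 2028: 2028-11-13.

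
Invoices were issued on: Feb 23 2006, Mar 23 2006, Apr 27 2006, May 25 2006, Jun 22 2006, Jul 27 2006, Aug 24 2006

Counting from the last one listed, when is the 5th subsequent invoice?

These are Thursdays at 28- or 35-day spacing (28, 35, 28, 28, 35, 28).
The pattern: 4th Thursday of the month.
4th Thursday of September 2006: Sep 28 2006.
October 2006 — 4th Thursday is Oct 26 2006.
4th Thursday of November 2006: Nov 23 2006.
December 2006 — 4th Thursday is Dec 28 2006.
4th Thursday of January 2007: Jan 25 2007.

Jan 25 2007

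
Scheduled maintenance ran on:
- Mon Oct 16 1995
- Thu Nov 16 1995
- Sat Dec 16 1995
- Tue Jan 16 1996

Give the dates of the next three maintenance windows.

Fri Feb 16 1996, Sat Mar 16 1996, Tue Apr 16 1996

Each date is the 16th; the gaps (31, 30, 31) track the month lengths.
The rule is the 16th of each month.
February 1996: Fri Feb 16 1996.
March 1996: Sat Mar 16 1996.
Next: April 1996 → Tue Apr 16 1996.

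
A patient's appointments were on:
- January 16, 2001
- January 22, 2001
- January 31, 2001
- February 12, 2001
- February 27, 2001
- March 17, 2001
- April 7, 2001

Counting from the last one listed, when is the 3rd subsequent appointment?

Gaps: 6, 9, 12, 15, 18, 21 days — each gap is 3 larger than the previous one.
Next gap: 24 days. April 7, 2001 + 24 days = May 1, 2001.
Next gap: 27 days. May 1, 2001 + 27 days = May 28, 2001.
Next gap: 30 days. May 28, 2001 + 30 days = June 27, 2001.

June 27, 2001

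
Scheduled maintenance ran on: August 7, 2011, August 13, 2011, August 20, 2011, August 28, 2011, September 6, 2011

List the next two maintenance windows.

Intervals are 6, 7, 8, 9 days — an arithmetic progression with common difference 1.
Next gap: 10 days. September 6, 2011 + 10 days = September 16, 2011.
Next gap: 11 days. September 16, 2011 + 11 days = September 27, 2011.

September 16, 2011; September 27, 2011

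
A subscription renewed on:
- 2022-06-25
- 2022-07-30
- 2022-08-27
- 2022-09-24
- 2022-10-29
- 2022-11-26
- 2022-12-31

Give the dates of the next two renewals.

All Saturdays; the gaps (35, 28, 28, 35, 28, 35) vary with month length.
This is the last Saturday of each month.
Last Saturday of January 2023: 2023-01-28.
February 2023 ends with Saturday 2023-02-25.

2023-01-28, 2023-02-25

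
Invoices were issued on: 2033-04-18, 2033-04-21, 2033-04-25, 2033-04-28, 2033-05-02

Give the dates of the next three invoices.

Every event lands on a Monday or Thursday (gaps cycle 3, 4, 3, 4).
So the schedule is: every Monday and Thursday.
Next Thursday: 2033-05-05.
The following Monday is 2033-05-09.
Next Thursday: 2033-05-12.

2033-05-05, 2033-05-09, 2033-05-12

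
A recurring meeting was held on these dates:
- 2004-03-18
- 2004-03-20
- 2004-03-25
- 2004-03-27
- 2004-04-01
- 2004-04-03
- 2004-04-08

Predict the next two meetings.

2004-04-10, 2004-04-15

The gap pattern 2, 5, 2, 5, 2, 5 repeats every 2 events.
These are the Thursdays and Saturdays of each week.
Next Saturday: 2004-04-10.
Next Thursday: 2004-04-15.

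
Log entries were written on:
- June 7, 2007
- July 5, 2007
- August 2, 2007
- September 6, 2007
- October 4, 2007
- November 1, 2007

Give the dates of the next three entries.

Gaps: 28, 28, 35, 28, 28 days — a mix of 28 and 35. Every date is a Thursday.
Each is the 1st Thursday of its month.
December 2007 — 1st Thursday is December 6, 2007.
1st Thursday of January 2008: January 3, 2008.
1st Thursday of February 2008: February 7, 2008.

December 6, 2007; January 3, 2008; February 7, 2008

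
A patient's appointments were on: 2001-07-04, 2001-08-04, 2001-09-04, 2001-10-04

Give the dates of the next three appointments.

Gaps: 31, 31, 30 days — not constant. Every event is on the 4th of the month.
Pattern: the 4th of each month.
November 2001: 2001-11-04.
Next: December 2001 → 2001-12-04.
Next: January 2002 → 2002-01-04.

2001-11-04, 2001-12-04, 2002-01-04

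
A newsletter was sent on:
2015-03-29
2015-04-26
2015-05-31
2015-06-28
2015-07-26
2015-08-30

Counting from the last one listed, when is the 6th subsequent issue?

2016-02-28

These are Sundays with 28, 35, 28, 28, 35-day gaps.
Each is the final Sunday of its month — 2015-03-29 is past the 28th, so '4th Sunday' doesn't fit.
September 2015 ends with Sunday 2015-09-27.
Last Sunday of October 2015: 2015-10-25.
Last Sunday of November 2015: 2015-11-29.
December 2015 ends with Sunday 2015-12-27.
Last Sunday of January 2016: 2016-01-31.
February 2016 ends with Sunday 2016-02-28.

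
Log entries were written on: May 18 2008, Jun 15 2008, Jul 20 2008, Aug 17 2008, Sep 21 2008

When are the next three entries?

Oct 19 2008, Nov 16 2008, Dec 21 2008

Gaps: 28, 35, 28, 35 days — a mix of 28 and 35. Every date is a Sunday.
Each is the 3rd Sunday of its month.
October 2008 — 3rd Sunday is Oct 19 2008.
3rd Sunday of November 2008: Nov 16 2008.
December 2008 — 3rd Sunday is Dec 21 2008.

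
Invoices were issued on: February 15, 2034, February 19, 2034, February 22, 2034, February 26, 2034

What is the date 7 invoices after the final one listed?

Every event lands on a Wednesday or Sunday (gaps cycle 4, 3, 4).
So the schedule is: every Wednesday and Sunday.
Next Wednesday: March 1, 2034.
Next Sunday: March 5, 2034.
Next Wednesday: March 8, 2034.
Next Sunday: March 12, 2034.
Next Wednesday: March 15, 2034.
Next Sunday: March 19, 2034.
Next Wednesday: March 22, 2034.

March 22, 2034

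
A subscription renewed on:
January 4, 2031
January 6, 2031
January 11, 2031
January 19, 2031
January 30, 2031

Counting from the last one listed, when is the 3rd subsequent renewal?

Gaps: 2, 5, 8, 11 days — each gap is 3 larger than the previous one.
Next gap: 14 days. January 30, 2031 + 14 days = February 13, 2031.
Next gap: 17 days. February 13, 2031 + 17 days = March 2, 2031.
Next gap: 20 days. March 2, 2031 + 20 days = March 22, 2031.

March 22, 2031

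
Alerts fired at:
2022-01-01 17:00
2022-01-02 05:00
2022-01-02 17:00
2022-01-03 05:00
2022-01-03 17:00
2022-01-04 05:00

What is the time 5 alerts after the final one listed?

Gaps: 12, 12, 12, 12, 12 hours — each event is 12 hours after the previous one.
2022-01-04 05:00 + 12 h = 2022-01-04 17:00.
2022-01-04 17:00 + 12 h = 2022-01-05 05:00.
2022-01-05 05:00 + 12 h = 2022-01-05 17:00.
2022-01-05 17:00 + 12 h = 2022-01-06 05:00.
2022-01-06 05:00 + 12 h = 2022-01-06 17:00.

2022-01-06 17:00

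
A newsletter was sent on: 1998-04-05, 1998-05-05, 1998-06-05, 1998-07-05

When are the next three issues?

The day-of-month is always 5 (30, 31, 30 days between events).
So this recurs on the 5th of each month.
August 1998: 1998-08-05.
September 1998: 1998-09-05.
Next: October 1998 → 1998-10-05.

1998-08-05, 1998-09-05, 1998-10-05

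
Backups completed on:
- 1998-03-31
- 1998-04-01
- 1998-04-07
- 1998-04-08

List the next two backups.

Gaps: 1, 6, 1 days — not constant, but cyclic with period 2.
The events fall on every Tuesday and Wednesday.
Next Tuesday: 1998-04-14.
The following Wednesday is 1998-04-15.

1998-04-14, 1998-04-15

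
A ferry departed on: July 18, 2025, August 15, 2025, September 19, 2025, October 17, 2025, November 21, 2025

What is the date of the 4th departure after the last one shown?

These are Fridays at 28- or 35-day spacing (28, 35, 28, 35).
The pattern: 3rd Friday of the month.
3rd Friday of December 2025: December 19, 2025.
January 2026 — 3rd Friday is January 16, 2026.
February 2026 — 3rd Friday is February 20, 2026.
3rd Friday of March 2026: March 20, 2026.

March 20, 2026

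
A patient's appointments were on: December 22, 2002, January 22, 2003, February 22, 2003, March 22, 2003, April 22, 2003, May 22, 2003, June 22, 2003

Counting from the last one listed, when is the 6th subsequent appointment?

December 22, 2003

Each date is the 22nd; the gaps (31, 31, 28, 31, 30, 31) track the month lengths.
The rule is the 22nd of each month.
July 2003: July 22, 2003.
August 2003: August 22, 2003.
Next: September 2003 → September 22, 2003.
October 2003: October 22, 2003.
Next: November 2003 → November 22, 2003.
December 2003: December 22, 2003.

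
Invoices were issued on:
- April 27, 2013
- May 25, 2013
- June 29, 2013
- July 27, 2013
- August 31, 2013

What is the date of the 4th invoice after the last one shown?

December 28, 2013

Every date is a Saturday; gaps 28, 35, 28, 35 days.
Each is the last Saturday of its month (at least one falls on the 29th or later, ruling out '4th Saturday').
September 2013 ends with Saturday September 28, 2013.
October 2013 ends with Saturday October 26, 2013.
Last Saturday of November 2013: November 30, 2013.
Last Saturday of December 2013: December 28, 2013.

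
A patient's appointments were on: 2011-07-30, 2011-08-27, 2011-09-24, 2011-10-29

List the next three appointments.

Every date is a Saturday; gaps 28, 28, 35 days.
Each is the last Saturday of its month (at least one falls on the 29th or later, ruling out '4th Saturday').
November 2011 ends with Saturday 2011-11-26.
December 2011 ends with Saturday 2011-12-31.
Last Saturday of January 2012: 2012-01-28.

2011-11-26, 2011-12-31, 2012-01-28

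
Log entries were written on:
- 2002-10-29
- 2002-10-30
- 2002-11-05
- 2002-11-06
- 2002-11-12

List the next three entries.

The gap pattern 1, 6, 1, 6 repeats every 2 events.
These are the Tuesdays and Wednesdays of each week.
The following Wednesday is 2002-11-13.
Next Tuesday: 2002-11-19.
The following Wednesday is 2002-11-20.

2002-11-13, 2002-11-19, 2002-11-20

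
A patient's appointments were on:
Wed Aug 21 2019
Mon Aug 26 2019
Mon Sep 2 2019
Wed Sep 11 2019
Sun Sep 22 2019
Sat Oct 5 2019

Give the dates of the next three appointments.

Sun Oct 20 2019, Wed Nov 6 2019, Mon Nov 25 2019

The spacing grows by 2 each time: 5, 7, 9, 11, 13 days.
Next gap: 15 days. Sat Oct 5 2019 + 15 days = Sun Oct 20 2019.
Next gap: 17 days. Sun Oct 20 2019 + 17 days = Wed Nov 6 2019.
Next gap: 19 days. Wed Nov 6 2019 + 19 days = Mon Nov 25 2019.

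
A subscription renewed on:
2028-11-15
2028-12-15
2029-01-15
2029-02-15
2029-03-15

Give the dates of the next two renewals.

The day-of-month is always 15 (30, 31, 31, 28 days between events).
So this recurs on the 15th of each month.
Next: April 2029 → 2029-04-15.
May 2029: 2029-05-15.

2029-04-15, 2029-05-15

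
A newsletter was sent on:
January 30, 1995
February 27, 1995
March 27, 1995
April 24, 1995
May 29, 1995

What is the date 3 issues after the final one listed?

All Mondays; the gaps (28, 28, 28, 35) vary with month length.
This is the last Monday of each month.
June 1995 ends with Monday June 26, 1995.
Last Monday of July 1995: July 31, 1995.
Last Monday of August 1995: August 28, 1995.

August 28, 1995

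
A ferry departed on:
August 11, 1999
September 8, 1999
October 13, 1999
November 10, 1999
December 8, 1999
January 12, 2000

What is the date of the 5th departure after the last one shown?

Gaps: 28, 35, 28, 28, 35 days — a mix of 28 and 35. Every date is a Wednesday.
Each is the 2nd Wednesday of its month.
February 2000 — 2nd Wednesday is February 9, 2000.
2nd Wednesday of March 2000: March 8, 2000.
April 2000 — 2nd Wednesday is April 12, 2000.
May 2000 — 2nd Wednesday is May 10, 2000.
June 2000 — 2nd Wednesday is June 14, 2000.

June 14, 2000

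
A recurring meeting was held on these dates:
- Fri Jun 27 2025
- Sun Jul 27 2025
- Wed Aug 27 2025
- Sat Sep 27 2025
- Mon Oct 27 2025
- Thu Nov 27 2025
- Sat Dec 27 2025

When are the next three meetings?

The day-of-month is always 27 (30, 31, 31, 30, 31, 30 days between events).
So this recurs on the 27th of each month.
January 2026: Tue Jan 27 2026.
February 2026: Fri Feb 27 2026.
Next: March 2026 → Fri Mar 27 2026.

Tue Jan 27 2026, Fri Feb 27 2026, Fri Mar 27 2026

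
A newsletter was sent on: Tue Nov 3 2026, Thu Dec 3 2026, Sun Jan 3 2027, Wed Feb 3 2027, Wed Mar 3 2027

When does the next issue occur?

Sat Apr 3 2027

Each date is the 3rd; the gaps (30, 31, 31, 28) track the month lengths.
The rule is the 3rd of each month.
Next: April 2027 → Sat Apr 3 2027.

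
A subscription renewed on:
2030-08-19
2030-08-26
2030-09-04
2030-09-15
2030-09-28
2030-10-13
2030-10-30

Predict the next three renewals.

The spacing grows by 2 each time: 7, 9, 11, 13, 15, 17 days.
Next gap: 19 days. 2030-10-30 + 19 days = 2030-11-18.
Next gap: 21 days. 2030-11-18 + 21 days = 2030-12-09.
Next gap: 23 days. 2030-12-09 + 23 days = 2031-01-01.

2030-11-18, 2030-12-09, 2031-01-01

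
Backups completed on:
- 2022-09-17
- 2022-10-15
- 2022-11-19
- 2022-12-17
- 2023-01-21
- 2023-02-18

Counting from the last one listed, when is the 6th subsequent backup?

2023-08-19

All dates are Saturdays, 28, 35, 28, 35, 28 days apart.
Specifically, the 3rd Saturday of each month.
March 2023 — 3rd Saturday is 2023-03-18.
3rd Saturday of April 2023: 2023-04-15.
May 2023 — 3rd Saturday is 2023-05-20.
3rd Saturday of June 2023: 2023-06-17.
3rd Saturday of July 2023: 2023-07-15.
August 2023 — 3rd Saturday is 2023-08-19.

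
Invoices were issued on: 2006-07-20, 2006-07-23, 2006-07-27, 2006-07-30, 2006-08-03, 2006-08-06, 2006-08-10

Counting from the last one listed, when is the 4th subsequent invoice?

The gap pattern 3, 4, 3, 4, 3, 4 repeats every 2 events.
These are the Thursdays and Sundays of each week.
Next Sunday: 2006-08-13.
The following Thursday is 2006-08-17.
The following Sunday is 2006-08-20.
The following Thursday is 2006-08-24.

2006-08-24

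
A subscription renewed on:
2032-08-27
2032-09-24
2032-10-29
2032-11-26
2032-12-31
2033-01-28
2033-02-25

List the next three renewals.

2033-03-25, 2033-04-29, 2033-05-27

All Fridays; the gaps (28, 35, 28, 35, 28, 28) vary with month length.
This is the last Friday of each month.
March 2033 ends with Friday 2033-03-25.
April 2033 ends with Friday 2033-04-29.
Last Friday of May 2033: 2033-05-27.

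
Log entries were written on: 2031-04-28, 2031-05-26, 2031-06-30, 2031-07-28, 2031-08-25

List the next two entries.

2031-09-29, 2031-10-27

Every date is a Monday; gaps 28, 35, 28, 28 days.
Each is the last Monday of its month (at least one falls on the 29th or later, ruling out '4th Monday').
September 2031 ends with Monday 2031-09-29.
Last Monday of October 2031: 2031-10-27.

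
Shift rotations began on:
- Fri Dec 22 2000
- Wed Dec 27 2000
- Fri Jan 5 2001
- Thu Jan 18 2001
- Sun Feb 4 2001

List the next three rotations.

Sun Feb 25 2001, Thu Mar 22 2001, Fri Apr 20 2001

Intervals are 5, 9, 13, 17 days — an arithmetic progression with common difference 4.
Next gap: 21 days. Sun Feb 4 2001 + 21 days = Sun Feb 25 2001.
Next gap: 25 days. Sun Feb 25 2001 + 25 days = Thu Mar 22 2001.
Next gap: 29 days. Thu Mar 22 2001 + 29 days = Fri Apr 20 2001.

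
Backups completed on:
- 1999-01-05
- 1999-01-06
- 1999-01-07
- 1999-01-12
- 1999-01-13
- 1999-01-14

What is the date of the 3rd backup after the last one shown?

1999-01-21

Every event lands on a Tuesday or Wednesday or Thursday (gaps cycle 1, 1, 5, 1, 1).
So the schedule is: every Tuesday, Wednesday and Thursday.
The following Tuesday is 1999-01-19.
The following Wednesday is 1999-01-20.
The following Thursday is 1999-01-21.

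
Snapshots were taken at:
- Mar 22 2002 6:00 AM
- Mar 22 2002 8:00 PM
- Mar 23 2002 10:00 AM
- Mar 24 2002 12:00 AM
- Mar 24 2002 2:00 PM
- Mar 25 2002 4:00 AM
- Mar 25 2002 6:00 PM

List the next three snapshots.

The interval is a steady 14 hours (14, 14, 14, 14, 14, 14).
Mar 25 2002 6:00 PM + 14 h = Mar 26 2002 8:00 AM.
Mar 26 2002 8:00 AM + 14 h = Mar 26 2002 10:00 PM.
Mar 26 2002 10:00 PM + 14 h = Mar 27 2002 12:00 PM.

Mar 26 2002 8:00 AM, Mar 26 2002 10:00 PM, Mar 27 2002 12:00 PM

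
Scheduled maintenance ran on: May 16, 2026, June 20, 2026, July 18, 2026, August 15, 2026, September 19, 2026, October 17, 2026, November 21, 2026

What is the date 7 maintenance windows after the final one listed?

June 19, 2027

All dates are Saturdays, 35, 28, 28, 35, 28, 35 days apart.
Specifically, the 3rd Saturday of each month.
December 2026 — 3rd Saturday is December 19, 2026.
January 2027 — 3rd Saturday is January 16, 2027.
February 2027 — 3rd Saturday is February 20, 2027.
3rd Saturday of March 2027: March 20, 2027.
April 2027 — 3rd Saturday is April 17, 2027.
May 2027 — 3rd Saturday is May 15, 2027.
3rd Saturday of June 2027: June 19, 2027.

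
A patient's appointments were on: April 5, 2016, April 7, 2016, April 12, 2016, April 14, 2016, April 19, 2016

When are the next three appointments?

Gaps: 2, 5, 2, 5 days — not constant, but cyclic with period 2.
The events fall on every Tuesday and Thursday.
Next Thursday: April 21, 2016.
The following Tuesday is April 26, 2016.
Next Thursday: April 28, 2016.

April 21, 2016; April 26, 2016; April 28, 2016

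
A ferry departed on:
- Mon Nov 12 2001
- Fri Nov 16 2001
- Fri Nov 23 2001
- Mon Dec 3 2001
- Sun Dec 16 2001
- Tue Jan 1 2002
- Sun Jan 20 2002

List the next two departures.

The spacing grows by 3 each time: 4, 7, 10, 13, 16, 19 days.
Next gap: 22 days. Sun Jan 20 2002 + 22 days = Mon Feb 11 2002.
Next gap: 25 days. Mon Feb 11 2002 + 25 days = Fri Mar 8 2002.

Mon Feb 11 2002, Fri Mar 8 2002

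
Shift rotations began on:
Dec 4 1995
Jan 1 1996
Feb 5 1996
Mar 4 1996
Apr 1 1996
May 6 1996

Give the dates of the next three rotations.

Jun 3 1996, Jul 1 1996, Aug 5 1996

These are Mondays at 28- or 35-day spacing (28, 35, 28, 28, 35).
The pattern: 1st Monday of the month.
June 1996 — 1st Monday is Jun 3 1996.
1st Monday of July 1996: Jul 1 1996.
1st Monday of August 1996: Aug 5 1996.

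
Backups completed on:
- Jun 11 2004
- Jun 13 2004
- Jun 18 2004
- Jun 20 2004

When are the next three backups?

Gaps: 2, 5, 2 days — not constant, but cyclic with period 2.
The events fall on every Friday and Sunday.
The following Friday is Jun 25 2004.
The following Sunday is Jun 27 2004.
Next Friday: Jul 2 2004.

Jun 25 2004, Jun 27 2004, Jul 2 2004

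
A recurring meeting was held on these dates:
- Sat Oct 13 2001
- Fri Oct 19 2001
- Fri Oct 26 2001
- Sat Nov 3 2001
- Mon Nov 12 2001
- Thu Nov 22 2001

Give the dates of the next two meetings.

The spacing grows by 1 each time: 6, 7, 8, 9, 10 days.
Next gap: 11 days. Thu Nov 22 2001 + 11 days = Mon Dec 3 2001.
Next gap: 12 days. Mon Dec 3 2001 + 12 days = Sat Dec 15 2001.

Mon Dec 3 2001, Sat Dec 15 2001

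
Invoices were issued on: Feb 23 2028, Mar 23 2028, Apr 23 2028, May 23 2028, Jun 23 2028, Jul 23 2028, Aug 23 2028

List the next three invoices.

Each date is the 23rd; the gaps (29, 31, 30, 31, 30, 31) track the month lengths.
The rule is the 23rd of each month.
September 2028: Sep 23 2028.
October 2028: Oct 23 2028.
November 2028: Nov 23 2028.

Sep 23 2028, Oct 23 2028, Nov 23 2028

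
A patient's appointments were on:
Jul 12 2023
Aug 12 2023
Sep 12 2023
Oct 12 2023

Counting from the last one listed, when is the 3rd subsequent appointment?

The day-of-month is always 12 (31, 31, 30 days between events).
So this recurs on the 12th of each month.
Next: November 2023 → Nov 12 2023.
December 2023: Dec 12 2023.
Next: January 2024 → Jan 12 2024.

Jan 12 2024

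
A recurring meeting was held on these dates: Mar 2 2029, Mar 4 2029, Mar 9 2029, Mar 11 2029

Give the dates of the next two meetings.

Mar 16 2029, Mar 18 2029

Gaps: 2, 5, 2 days — not constant, but cyclic with period 2.
The events fall on every Friday and Sunday.
Next Friday: Mar 16 2029.
The following Sunday is Mar 18 2029.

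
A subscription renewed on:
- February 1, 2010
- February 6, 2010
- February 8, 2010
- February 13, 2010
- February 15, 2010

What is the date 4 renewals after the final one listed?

Gaps: 5, 2, 5, 2 days — not constant, but cyclic with period 2.
The events fall on every Monday and Saturday.
Next Saturday: February 20, 2010.
The following Monday is February 22, 2010.
The following Saturday is February 27, 2010.
The following Monday is March 1, 2010.

March 1, 2010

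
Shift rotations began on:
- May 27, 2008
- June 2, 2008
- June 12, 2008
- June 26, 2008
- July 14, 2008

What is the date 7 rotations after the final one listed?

The spacing grows by 4 each time: 6, 10, 14, 18 days.
Next gap: 22 days. July 14, 2008 + 22 days = August 5, 2008.
Next gap: 26 days. August 5, 2008 + 26 days = August 31, 2008.
Next gap: 30 days. August 31, 2008 + 30 days = September 30, 2008.
Next gap: 34 days. September 30, 2008 + 34 days = November 3, 2008.
Next gap: 38 days. November 3, 2008 + 38 days = December 11, 2008.
Next gap: 42 days. December 11, 2008 + 42 days = January 22, 2009.
Next gap: 46 days. January 22, 2009 + 46 days = March 9, 2009.

March 9, 2009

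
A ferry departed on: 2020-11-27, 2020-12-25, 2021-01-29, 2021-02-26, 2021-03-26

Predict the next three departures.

All Fridays; the gaps (28, 35, 28, 28) vary with month length.
This is the last Friday of each month.
April 2021 ends with Friday 2021-04-30.
May 2021 ends with Friday 2021-05-28.
Last Friday of June 2021: 2021-06-25.

2021-04-30, 2021-05-28, 2021-06-25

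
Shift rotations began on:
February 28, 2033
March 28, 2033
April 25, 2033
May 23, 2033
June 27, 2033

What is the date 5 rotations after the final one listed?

Gaps: 28, 28, 28, 35 days — a mix of 28 and 35. Every date is a Monday.
Each is the 4th Monday of its month.
July 2033 — 4th Monday is July 25, 2033.
4th Monday of August 2033: August 22, 2033.
4th Monday of September 2033: September 26, 2033.
4th Monday of October 2033: October 24, 2033.
November 2033 — 4th Monday is November 28, 2033.

November 28, 2033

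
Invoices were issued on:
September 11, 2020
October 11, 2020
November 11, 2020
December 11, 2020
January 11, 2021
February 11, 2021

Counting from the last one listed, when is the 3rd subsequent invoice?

May 11, 2021

Each date is the 11th; the gaps (30, 31, 30, 31, 31) track the month lengths.
The rule is the 11th of each month.
March 2021: March 11, 2021.
April 2021: April 11, 2021.
May 2021: May 11, 2021.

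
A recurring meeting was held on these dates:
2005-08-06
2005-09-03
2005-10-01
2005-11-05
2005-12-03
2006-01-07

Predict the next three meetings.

2006-02-04, 2006-03-04, 2006-04-01

All dates are Saturdays, 28, 28, 35, 28, 35 days apart.
Specifically, the 1st Saturday of each month.
1st Saturday of February 2006: 2006-02-04.
March 2006 — 1st Saturday is 2006-03-04.
1st Saturday of April 2006: 2006-04-01.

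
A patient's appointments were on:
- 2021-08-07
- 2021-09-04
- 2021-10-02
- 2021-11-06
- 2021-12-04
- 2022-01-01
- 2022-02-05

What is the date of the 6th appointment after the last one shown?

Gaps: 28, 28, 35, 28, 28, 35 days — a mix of 28 and 35. Every date is a Saturday.
Each is the 1st Saturday of its month.
1st Saturday of March 2022: 2022-03-05.
April 2022 — 1st Saturday is 2022-04-02.
1st Saturday of May 2022: 2022-05-07.
1st Saturday of June 2022: 2022-06-04.
1st Saturday of July 2022: 2022-07-02.
August 2022 — 1st Saturday is 2022-08-06.

2022-08-06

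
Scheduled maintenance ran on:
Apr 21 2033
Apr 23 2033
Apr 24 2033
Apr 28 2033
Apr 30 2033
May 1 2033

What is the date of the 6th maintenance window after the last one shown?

The gap pattern 2, 1, 4, 2, 1 repeats every 3 events.
These are the Thursdays, Saturdays and Sundays of each week.
The following Thursday is May 5 2033.
Next Saturday: May 7 2033.
The following Sunday is May 8 2033.
The following Thursday is May 12 2033.
Next Saturday: May 14 2033.
Next Sunday: May 15 2033.

May 15 2033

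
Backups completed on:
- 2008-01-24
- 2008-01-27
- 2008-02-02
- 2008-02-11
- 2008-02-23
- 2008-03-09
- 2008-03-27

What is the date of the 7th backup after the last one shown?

The spacing grows by 3 each time: 3, 6, 9, 12, 15, 18 days.
Next gap: 21 days. 2008-03-27 + 21 days = 2008-04-17.
Next gap: 24 days. 2008-04-17 + 24 days = 2008-05-11.
Next gap: 27 days. 2008-05-11 + 27 days = 2008-06-07.
Next gap: 30 days. 2008-06-07 + 30 days = 2008-07-07.
Next gap: 33 days. 2008-07-07 + 33 days = 2008-08-09.
Next gap: 36 days. 2008-08-09 + 36 days = 2008-09-14.
Next gap: 39 days. 2008-09-14 + 39 days = 2008-10-23.

2008-10-23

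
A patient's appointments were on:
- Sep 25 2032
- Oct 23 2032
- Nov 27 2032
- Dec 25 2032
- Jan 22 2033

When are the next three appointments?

All dates are Saturdays, 28, 35, 28, 28 days apart.
Specifically, the 4th Saturday of each month.
February 2033 — 4th Saturday is Feb 26 2033.
March 2033 — 4th Saturday is Mar 26 2033.
April 2033 — 4th Saturday is Apr 23 2033.

Feb 26 2033, Mar 26 2033, Apr 23 2033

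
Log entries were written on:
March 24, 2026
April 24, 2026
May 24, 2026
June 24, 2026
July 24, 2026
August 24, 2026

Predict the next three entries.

September 24, 2026; October 24, 2026; November 24, 2026

Each date is the 24th; the gaps (31, 30, 31, 30, 31) track the month lengths.
The rule is the 24th of each month.
September 2026: September 24, 2026.
Next: October 2026 → October 24, 2026.
November 2026: November 24, 2026.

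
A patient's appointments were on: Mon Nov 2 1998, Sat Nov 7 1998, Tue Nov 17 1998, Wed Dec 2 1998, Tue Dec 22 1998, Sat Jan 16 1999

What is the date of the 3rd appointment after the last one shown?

The spacing grows by 5 each time: 5, 10, 15, 20, 25 days.
Next gap: 30 days. Sat Jan 16 1999 + 30 days = Mon Feb 15 1999.
Next gap: 35 days. Mon Feb 15 1999 + 35 days = Mon Mar 22 1999.
Next gap: 40 days. Mon Mar 22 1999 + 40 days = Sat May 1 1999.

Sat May 1 1999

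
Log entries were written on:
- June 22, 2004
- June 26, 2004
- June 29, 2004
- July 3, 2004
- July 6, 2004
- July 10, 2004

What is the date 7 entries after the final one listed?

August 3, 2004

The gap pattern 4, 3, 4, 3, 4 repeats every 2 events.
These are the Tuesdays and Saturdays of each week.
Next Tuesday: July 13, 2004.
The following Saturday is July 17, 2004.
Next Tuesday: July 20, 2004.
The following Saturday is July 24, 2004.
Next Tuesday: July 27, 2004.
The following Saturday is July 31, 2004.
Next Tuesday: August 3, 2004.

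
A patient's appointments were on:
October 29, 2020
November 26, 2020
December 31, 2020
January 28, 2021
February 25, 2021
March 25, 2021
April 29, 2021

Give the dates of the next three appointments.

Every date is a Thursday; gaps 28, 35, 28, 28, 28, 35 days.
Each is the last Thursday of its month (at least one falls on the 29th or later, ruling out '4th Thursday').
Last Thursday of May 2021: May 27, 2021.
June 2021 ends with Thursday June 24, 2021.
July 2021 ends with Thursday July 29, 2021.

May 27, 2021; June 24, 2021; July 29, 2021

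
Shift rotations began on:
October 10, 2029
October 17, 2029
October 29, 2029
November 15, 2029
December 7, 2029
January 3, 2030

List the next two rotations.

Intervals are 7, 12, 17, 22, 27 days — an arithmetic progression with common difference 5.
Next gap: 32 days. January 3, 2030 + 32 days = February 4, 2030.
Next gap: 37 days. February 4, 2030 + 37 days = March 13, 2030.

February 4, 2030; March 13, 2030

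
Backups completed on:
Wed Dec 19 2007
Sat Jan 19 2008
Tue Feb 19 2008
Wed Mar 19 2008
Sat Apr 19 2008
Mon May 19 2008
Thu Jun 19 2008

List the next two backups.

Gaps: 31, 31, 29, 31, 30, 31 days — not constant. Every event is on the 19th of the month.
Pattern: the 19th of each month.
July 2008: Sat Jul 19 2008.
August 2008: Tue Aug 19 2008.

Sat Jul 19 2008, Tue Aug 19 2008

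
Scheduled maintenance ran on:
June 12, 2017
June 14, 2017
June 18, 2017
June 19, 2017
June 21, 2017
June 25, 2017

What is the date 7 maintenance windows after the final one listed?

Every event lands on a Monday or Wednesday or Sunday (gaps cycle 2, 4, 1, 2, 4).
So the schedule is: every Monday, Wednesday and Sunday.
The following Monday is June 26, 2017.
The following Wednesday is June 28, 2017.
The following Sunday is July 2, 2017.
The following Monday is July 3, 2017.
Next Wednesday: July 5, 2017.
Next Sunday: July 9, 2017.
The following Monday is July 10, 2017.

July 10, 2017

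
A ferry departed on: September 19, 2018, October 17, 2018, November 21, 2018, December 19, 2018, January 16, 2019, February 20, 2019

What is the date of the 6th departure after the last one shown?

These are Wednesdays at 28- or 35-day spacing (28, 35, 28, 28, 35).
The pattern: 3rd Wednesday of the month.
March 2019 — 3rd Wednesday is March 20, 2019.
April 2019 — 3rd Wednesday is April 17, 2019.
3rd Wednesday of May 2019: May 15, 2019.
3rd Wednesday of June 2019: June 19, 2019.
3rd Wednesday of July 2019: July 17, 2019.
August 2019 — 3rd Wednesday is August 21, 2019.

August 21, 2019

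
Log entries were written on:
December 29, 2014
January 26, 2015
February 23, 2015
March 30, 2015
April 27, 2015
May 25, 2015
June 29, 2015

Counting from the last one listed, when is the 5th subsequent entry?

November 30, 2015

Every date is a Monday; gaps 28, 28, 35, 28, 28, 35 days.
Each is the last Monday of its month (at least one falls on the 29th or later, ruling out '4th Monday').
July 2015 ends with Monday July 27, 2015.
Last Monday of August 2015: August 31, 2015.
September 2015 ends with Monday September 28, 2015.
Last Monday of October 2015: October 26, 2015.
November 2015 ends with Monday November 30, 2015.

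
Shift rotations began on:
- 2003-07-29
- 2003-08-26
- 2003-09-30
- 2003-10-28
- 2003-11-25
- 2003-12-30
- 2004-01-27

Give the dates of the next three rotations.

2004-02-24, 2004-03-30, 2004-04-27

Every date is a Tuesday; gaps 28, 35, 28, 28, 35, 28 days.
Each is the last Tuesday of its month (at least one falls on the 29th or later, ruling out '4th Tuesday').
February 2004 ends with Tuesday 2004-02-24.
March 2004 ends with Tuesday 2004-03-30.
Last Tuesday of April 2004: 2004-04-27.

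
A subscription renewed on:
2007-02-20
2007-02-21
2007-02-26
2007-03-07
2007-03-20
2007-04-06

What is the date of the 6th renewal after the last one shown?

2007-10-09

The spacing grows by 4 each time: 1, 5, 9, 13, 17 days.
Next gap: 21 days. 2007-04-06 + 21 days = 2007-04-27.
Next gap: 25 days. 2007-04-27 + 25 days = 2007-05-22.
Next gap: 29 days. 2007-05-22 + 29 days = 2007-06-20.
Next gap: 33 days. 2007-06-20 + 33 days = 2007-07-23.
Next gap: 37 days. 2007-07-23 + 37 days = 2007-08-29.
Next gap: 41 days. 2007-08-29 + 41 days = 2007-10-09.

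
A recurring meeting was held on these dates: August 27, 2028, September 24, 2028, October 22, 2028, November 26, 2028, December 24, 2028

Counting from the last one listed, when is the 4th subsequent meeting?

These are Sundays at 28- or 35-day spacing (28, 28, 35, 28).
The pattern: 4th Sunday of the month.
4th Sunday of January 2029: January 28, 2029.
February 2029 — 4th Sunday is February 25, 2029.
4th Sunday of March 2029: March 25, 2029.
April 2029 — 4th Sunday is April 22, 2029.

April 22, 2029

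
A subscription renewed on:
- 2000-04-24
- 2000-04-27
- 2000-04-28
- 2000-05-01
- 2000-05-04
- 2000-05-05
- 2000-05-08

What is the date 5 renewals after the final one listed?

2000-05-19

Gaps: 3, 1, 3, 3, 1, 3 days — not constant, but cyclic with period 3.
The events fall on every Monday, Thursday and Friday.
Next Thursday: 2000-05-11.
Next Friday: 2000-05-12.
Next Monday: 2000-05-15.
Next Thursday: 2000-05-18.
The following Friday is 2000-05-19.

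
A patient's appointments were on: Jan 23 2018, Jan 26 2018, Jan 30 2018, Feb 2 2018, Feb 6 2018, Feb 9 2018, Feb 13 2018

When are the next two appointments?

Feb 16 2018, Feb 20 2018

The gap pattern 3, 4, 3, 4, 3, 4 repeats every 2 events.
These are the Tuesdays and Fridays of each week.
The following Friday is Feb 16 2018.
Next Tuesday: Feb 20 2018.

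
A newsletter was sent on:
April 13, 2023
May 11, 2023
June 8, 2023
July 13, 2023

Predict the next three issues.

Gaps: 28, 28, 35 days — a mix of 28 and 35. Every date is a Thursday.
Each is the 2nd Thursday of its month.
August 2023 — 2nd Thursday is August 10, 2023.
September 2023 — 2nd Thursday is September 14, 2023.
October 2023 — 2nd Thursday is October 12, 2023.

August 10, 2023; September 14, 2023; October 12, 2023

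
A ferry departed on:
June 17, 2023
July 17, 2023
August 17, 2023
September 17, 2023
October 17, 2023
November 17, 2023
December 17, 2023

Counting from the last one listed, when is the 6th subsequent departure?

Each date is the 17th; the gaps (30, 31, 31, 30, 31, 30) track the month lengths.
The rule is the 17th of each month.
January 2024: January 17, 2024.
Next: February 2024 → February 17, 2024.
Next: March 2024 → March 17, 2024.
April 2024: April 17, 2024.
Next: May 2024 → May 17, 2024.
June 2024: June 17, 2024.

June 17, 2024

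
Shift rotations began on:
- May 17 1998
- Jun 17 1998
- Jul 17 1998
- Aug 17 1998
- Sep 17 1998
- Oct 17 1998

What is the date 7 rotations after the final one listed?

Each date is the 17th; the gaps (31, 30, 31, 31, 30) track the month lengths.
The rule is the 17th of each month.
November 1998: Nov 17 1998.
Next: December 1998 → Dec 17 1998.
January 1999: Jan 17 1999.
Next: February 1999 → Feb 17 1999.
Next: March 1999 → Mar 17 1999.
Next: April 1999 → Apr 17 1999.
May 1999: May 17 1999.

May 17 1999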